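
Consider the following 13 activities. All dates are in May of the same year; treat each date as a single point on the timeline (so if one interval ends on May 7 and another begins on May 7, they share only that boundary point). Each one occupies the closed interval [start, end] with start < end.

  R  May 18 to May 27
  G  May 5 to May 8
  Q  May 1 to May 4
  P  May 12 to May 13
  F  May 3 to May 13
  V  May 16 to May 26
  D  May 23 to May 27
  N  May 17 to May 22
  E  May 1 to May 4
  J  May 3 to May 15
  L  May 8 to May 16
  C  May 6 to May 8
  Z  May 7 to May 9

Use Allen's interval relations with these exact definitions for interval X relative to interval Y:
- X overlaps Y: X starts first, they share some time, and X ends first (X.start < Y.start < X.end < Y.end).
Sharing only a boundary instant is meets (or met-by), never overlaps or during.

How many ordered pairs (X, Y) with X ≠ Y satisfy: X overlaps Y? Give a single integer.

Checking all 156 ordered pairs for relation 'overlaps'; matching pairs in alphabetical order:
(C, Z): C overlaps Z ✓
(E, F): E overlaps F ✓
(E, J): E overlaps J ✓
(F, L): F overlaps L ✓
(G, Z): G overlaps Z ✓
(J, L): J overlaps L ✓
(N, R): N overlaps R ✓
(Q, F): Q overlaps F ✓
(Q, J): Q overlaps J ✓
(V, D): V overlaps D ✓
(V, R): V overlaps R ✓
(Z, L): Z overlaps L ✓
Count: 12.

12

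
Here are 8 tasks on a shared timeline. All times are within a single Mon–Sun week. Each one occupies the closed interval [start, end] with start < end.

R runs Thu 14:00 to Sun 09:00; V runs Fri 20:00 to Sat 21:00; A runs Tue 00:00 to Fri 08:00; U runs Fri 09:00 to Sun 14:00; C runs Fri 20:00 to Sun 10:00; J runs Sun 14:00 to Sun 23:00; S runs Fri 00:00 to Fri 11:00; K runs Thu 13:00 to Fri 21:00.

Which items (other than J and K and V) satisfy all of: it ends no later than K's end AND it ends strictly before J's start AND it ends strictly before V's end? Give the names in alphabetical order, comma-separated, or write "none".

A, S

Conditions: its end is no later than K's end (X.end <= Fri 21:00) AND its end is strictly before J's start (X.end < Sun 14:00) AND its end is strictly before V's end (X.end < Sat 21:00).
A: end Fri 08:00 <= Fri 21:00? ✓; end Fri 08:00 < Sun 14:00? ✓; end Fri 08:00 < Sat 21:00? ✓ → yes.
C: end Sun 10:00 <= Fri 21:00? ✗; end Sun 10:00 < Sun 14:00? ✓; end Sun 10:00 < Sat 21:00? ✗ → no.
R: end Sun 09:00 <= Fri 21:00? ✗; end Sun 09:00 < Sun 14:00? ✓; end Sun 09:00 < Sat 21:00? ✗ → no.
S: end Fri 11:00 <= Fri 21:00? ✓; end Fri 11:00 < Sun 14:00? ✓; end Fri 11:00 < Sat 21:00? ✓ → yes.
U: end Sun 14:00 <= Fri 21:00? ✗; end Sun 14:00 < Sun 14:00? ✗; end Sun 14:00 < Sat 21:00? ✗ → no.
Result: A, S.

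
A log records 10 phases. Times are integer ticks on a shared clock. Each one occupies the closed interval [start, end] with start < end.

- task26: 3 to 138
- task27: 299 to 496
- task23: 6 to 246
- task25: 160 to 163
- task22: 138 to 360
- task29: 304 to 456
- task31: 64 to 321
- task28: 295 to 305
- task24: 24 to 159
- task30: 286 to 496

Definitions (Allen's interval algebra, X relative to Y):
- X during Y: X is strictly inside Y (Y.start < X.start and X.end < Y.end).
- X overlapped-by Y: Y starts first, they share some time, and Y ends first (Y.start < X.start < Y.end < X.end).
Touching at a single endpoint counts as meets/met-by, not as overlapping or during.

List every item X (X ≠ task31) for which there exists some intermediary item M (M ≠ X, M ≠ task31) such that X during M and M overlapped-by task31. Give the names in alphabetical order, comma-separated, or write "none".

task25, task28, task29

Target task31 = [64, 321].
Intermediaries M with M overlapped-by task31: task22, task27, task29, task30.
Via task22 — items with X during task22: task25, task28.
Via task27 — items with X during task27: task29.
Via task29 — items with X during task29: none.
Via task30 — items with X during task30: task28, task29.
Union: task25, task28, task29.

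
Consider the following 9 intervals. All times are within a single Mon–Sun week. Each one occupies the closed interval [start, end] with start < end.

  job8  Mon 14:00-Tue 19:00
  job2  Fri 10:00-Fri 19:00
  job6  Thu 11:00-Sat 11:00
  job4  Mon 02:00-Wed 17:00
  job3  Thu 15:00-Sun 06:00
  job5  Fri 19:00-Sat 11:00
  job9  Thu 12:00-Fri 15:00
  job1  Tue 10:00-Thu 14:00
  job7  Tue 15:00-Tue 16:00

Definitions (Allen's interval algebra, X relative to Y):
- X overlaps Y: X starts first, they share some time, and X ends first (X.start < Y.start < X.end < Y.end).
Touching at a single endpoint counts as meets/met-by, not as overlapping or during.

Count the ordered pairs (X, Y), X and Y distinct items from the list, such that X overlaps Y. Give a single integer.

7

Checking all 72 ordered pairs for relation 'overlaps'; matching pairs in alphabetical order:
(job1, job6): job1 overlaps job6 ✓
(job1, job9): job1 overlaps job9 ✓
(job4, job1): job4 overlaps job1 ✓
(job6, job3): job6 overlaps job3 ✓
(job8, job1): job8 overlaps job1 ✓
(job9, job2): job9 overlaps job2 ✓
(job9, job3): job9 overlaps job3 ✓
Count: 7.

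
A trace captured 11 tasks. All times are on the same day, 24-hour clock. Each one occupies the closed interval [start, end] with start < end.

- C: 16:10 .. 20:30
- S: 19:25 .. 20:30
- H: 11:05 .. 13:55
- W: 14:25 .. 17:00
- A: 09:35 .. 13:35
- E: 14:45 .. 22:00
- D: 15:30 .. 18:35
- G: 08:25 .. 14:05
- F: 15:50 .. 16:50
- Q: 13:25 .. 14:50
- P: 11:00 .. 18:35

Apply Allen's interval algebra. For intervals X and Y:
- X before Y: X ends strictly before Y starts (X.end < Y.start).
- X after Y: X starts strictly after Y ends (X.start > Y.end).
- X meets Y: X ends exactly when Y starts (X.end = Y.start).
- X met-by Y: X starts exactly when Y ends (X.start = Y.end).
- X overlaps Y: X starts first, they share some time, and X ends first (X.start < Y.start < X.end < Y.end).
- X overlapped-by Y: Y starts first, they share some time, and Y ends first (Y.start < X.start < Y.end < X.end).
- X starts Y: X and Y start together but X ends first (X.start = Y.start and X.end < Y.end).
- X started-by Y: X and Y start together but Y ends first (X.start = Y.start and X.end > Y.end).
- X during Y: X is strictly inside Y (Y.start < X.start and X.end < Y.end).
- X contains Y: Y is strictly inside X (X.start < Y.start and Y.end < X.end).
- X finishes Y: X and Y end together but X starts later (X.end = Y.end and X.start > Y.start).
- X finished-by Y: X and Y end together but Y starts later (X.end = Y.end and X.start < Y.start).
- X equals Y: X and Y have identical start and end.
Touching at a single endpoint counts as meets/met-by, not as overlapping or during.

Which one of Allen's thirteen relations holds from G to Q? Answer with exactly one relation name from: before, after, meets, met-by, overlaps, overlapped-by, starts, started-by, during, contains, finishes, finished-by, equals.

overlaps

G = [08:25, 14:05]; Q = [13:25, 14:50].
Compare endpoints: G.start < Q.start, G.start < Q.end, G.end > Q.start, G.end < Q.end.
That pattern is 'overlaps'.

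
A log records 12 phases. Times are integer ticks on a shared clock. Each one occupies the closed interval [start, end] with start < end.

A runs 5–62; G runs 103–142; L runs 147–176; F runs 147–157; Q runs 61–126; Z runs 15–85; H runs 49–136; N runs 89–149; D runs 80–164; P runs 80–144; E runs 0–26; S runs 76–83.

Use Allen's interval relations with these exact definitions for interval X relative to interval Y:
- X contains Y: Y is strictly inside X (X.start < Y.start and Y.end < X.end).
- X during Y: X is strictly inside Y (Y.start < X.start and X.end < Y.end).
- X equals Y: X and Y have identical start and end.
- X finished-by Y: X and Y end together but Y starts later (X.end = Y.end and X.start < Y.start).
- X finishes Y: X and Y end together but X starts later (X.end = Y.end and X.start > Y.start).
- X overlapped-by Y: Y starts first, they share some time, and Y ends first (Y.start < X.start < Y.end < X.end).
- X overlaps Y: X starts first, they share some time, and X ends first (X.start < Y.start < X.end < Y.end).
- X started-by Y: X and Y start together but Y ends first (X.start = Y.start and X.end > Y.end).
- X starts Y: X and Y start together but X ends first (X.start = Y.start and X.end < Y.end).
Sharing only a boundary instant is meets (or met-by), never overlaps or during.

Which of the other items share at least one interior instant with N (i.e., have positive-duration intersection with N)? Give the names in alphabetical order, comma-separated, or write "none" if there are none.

D, F, G, H, L, P, Q

Target N = [89, 149].
A [5, 62] → before → no.
D [80, 164] → contains → yes.
E [0, 26] → before → no.
F [147, 157] → overlapped-by → yes.
G [103, 142] → during → yes.
H [49, 136] → overlaps → yes.
L [147, 176] → overlapped-by → yes.
P [80, 144] → overlaps → yes.
Q [61, 126] → overlaps → yes.
S [76, 83] → before → no.
Z [15, 85] → before → no.
Result: D, F, G, H, L, P, Q.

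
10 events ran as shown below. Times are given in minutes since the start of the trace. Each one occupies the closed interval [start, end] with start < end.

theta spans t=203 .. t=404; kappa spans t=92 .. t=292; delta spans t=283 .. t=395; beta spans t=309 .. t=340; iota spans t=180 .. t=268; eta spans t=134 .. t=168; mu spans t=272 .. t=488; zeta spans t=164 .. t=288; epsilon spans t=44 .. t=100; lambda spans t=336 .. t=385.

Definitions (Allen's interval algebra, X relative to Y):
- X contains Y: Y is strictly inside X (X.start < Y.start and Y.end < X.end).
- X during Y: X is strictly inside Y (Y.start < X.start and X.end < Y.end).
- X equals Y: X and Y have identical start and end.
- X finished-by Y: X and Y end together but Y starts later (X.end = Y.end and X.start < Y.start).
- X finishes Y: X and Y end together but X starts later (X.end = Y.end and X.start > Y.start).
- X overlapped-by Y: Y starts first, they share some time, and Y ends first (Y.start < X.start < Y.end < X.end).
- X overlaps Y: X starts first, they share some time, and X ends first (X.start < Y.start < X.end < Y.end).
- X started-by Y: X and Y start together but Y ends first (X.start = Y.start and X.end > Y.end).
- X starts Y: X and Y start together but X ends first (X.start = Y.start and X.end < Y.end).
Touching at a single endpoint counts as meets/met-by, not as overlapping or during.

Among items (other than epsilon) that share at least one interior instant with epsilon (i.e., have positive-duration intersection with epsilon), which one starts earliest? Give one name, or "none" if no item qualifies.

kappa

Target epsilon = [t=44, t=100].
beta [t=309, t=340] → after → excluded.
delta [t=283, t=395] → after → excluded.
eta [t=134, t=168] → after → excluded.
iota [t=180, t=268] → after → excluded.
kappa [t=92, t=292] → overlapped-by → candidate.
lambda [t=336, t=385] → after → excluded.
mu [t=272, t=488] → after → excluded.
theta [t=203, t=404] → after → excluded.
zeta [t=164, t=288] → after → excluded.
Among candidates, earliest start is t=92 → kappa.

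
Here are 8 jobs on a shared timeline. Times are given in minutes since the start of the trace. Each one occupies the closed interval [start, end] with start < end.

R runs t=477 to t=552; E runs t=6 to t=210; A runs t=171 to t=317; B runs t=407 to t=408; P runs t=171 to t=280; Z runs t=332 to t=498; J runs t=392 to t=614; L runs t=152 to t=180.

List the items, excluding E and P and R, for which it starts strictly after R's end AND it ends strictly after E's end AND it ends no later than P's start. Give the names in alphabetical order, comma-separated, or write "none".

Conditions: its start is strictly after R's end (X.start > t=552) AND its end is strictly after E's end (X.end > t=210) AND its end is no later than P's start (X.end <= t=171).
A: start t=171 > t=552? ✗; end t=317 > t=210? ✓; end t=317 <= t=171? ✗ → no.
B: start t=407 > t=552? ✗; end t=408 > t=210? ✓; end t=408 <= t=171? ✗ → no.
J: start t=392 > t=552? ✗; end t=614 > t=210? ✓; end t=614 <= t=171? ✗ → no.
L: start t=152 > t=552? ✗; end t=180 > t=210? ✗; end t=180 <= t=171? ✗ → no.
Z: start t=332 > t=552? ✗; end t=498 > t=210? ✓; end t=498 <= t=171? ✗ → no.
Result: none.

none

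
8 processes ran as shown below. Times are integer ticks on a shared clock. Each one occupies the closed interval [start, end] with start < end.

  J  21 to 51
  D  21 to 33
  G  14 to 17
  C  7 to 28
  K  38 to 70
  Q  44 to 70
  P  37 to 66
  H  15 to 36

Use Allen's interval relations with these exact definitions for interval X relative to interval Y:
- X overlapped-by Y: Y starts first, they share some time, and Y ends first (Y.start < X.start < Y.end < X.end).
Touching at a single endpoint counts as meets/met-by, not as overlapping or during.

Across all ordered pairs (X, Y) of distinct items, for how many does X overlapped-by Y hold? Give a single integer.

10

Checking all 56 ordered pairs for relation 'overlapped-by'; matching pairs in alphabetical order:
(D, C): D overlapped-by C ✓
(H, C): H overlapped-by C ✓
(H, G): H overlapped-by G ✓
(J, C): J overlapped-by C ✓
(J, H): J overlapped-by H ✓
(K, J): K overlapped-by J ✓
(K, P): K overlapped-by P ✓
(P, J): P overlapped-by J ✓
(Q, J): Q overlapped-by J ✓
(Q, P): Q overlapped-by P ✓
Count: 10.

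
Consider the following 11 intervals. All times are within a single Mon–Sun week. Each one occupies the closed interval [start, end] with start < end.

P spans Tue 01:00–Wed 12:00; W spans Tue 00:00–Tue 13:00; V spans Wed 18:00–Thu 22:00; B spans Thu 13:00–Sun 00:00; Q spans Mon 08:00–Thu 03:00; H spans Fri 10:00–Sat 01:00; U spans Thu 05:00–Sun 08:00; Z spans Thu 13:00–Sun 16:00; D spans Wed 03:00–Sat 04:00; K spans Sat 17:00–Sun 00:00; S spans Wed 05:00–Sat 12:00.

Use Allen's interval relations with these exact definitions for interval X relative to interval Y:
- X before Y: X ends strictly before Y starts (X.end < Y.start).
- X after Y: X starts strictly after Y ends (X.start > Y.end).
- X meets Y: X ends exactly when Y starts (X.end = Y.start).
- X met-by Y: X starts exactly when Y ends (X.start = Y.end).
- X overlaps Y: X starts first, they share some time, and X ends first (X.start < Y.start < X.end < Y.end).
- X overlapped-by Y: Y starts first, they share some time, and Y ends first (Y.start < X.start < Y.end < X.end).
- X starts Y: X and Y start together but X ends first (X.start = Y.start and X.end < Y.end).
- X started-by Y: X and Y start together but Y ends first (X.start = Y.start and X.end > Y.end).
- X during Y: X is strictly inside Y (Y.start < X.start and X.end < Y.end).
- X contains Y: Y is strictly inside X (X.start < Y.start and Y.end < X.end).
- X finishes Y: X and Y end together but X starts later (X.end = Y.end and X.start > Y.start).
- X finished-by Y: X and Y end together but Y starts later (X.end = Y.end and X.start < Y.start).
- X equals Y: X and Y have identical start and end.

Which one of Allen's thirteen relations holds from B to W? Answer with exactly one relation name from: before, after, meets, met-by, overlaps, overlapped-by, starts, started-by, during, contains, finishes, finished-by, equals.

after

B = [Thu 13:00, Sun 00:00]; W = [Tue 00:00, Tue 13:00].
Compare endpoints: B.start > W.start, B.start > W.end, B.end > W.start, B.end > W.end.
That pattern is 'after'.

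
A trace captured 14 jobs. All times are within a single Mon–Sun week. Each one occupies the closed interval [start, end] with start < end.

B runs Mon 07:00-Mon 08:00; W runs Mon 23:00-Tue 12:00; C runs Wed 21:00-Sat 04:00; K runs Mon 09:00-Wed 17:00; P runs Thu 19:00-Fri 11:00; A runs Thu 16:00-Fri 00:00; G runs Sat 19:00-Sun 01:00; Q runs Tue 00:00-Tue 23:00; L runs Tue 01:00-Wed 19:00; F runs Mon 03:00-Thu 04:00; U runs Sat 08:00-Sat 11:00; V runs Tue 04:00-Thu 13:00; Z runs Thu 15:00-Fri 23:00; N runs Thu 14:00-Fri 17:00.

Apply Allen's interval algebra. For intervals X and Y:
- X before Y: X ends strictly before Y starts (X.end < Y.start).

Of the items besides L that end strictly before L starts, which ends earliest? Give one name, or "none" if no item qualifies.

Target L = [Tue 01:00, Wed 19:00].
A [Thu 16:00, Fri 00:00] → after → excluded.
B [Mon 07:00, Mon 08:00] → before → candidate.
C [Wed 21:00, Sat 04:00] → after → excluded.
F [Mon 03:00, Thu 04:00] → contains → excluded.
G [Sat 19:00, Sun 01:00] → after → excluded.
K [Mon 09:00, Wed 17:00] → overlaps → excluded.
N [Thu 14:00, Fri 17:00] → after → excluded.
P [Thu 19:00, Fri 11:00] → after → excluded.
Q [Tue 00:00, Tue 23:00] → overlaps → excluded.
U [Sat 08:00, Sat 11:00] → after → excluded.
V [Tue 04:00, Thu 13:00] → overlapped-by → excluded.
W [Mon 23:00, Tue 12:00] → overlaps → excluded.
Z [Thu 15:00, Fri 23:00] → after → excluded.
Among candidates, earliest end is Mon 08:00 → B.

B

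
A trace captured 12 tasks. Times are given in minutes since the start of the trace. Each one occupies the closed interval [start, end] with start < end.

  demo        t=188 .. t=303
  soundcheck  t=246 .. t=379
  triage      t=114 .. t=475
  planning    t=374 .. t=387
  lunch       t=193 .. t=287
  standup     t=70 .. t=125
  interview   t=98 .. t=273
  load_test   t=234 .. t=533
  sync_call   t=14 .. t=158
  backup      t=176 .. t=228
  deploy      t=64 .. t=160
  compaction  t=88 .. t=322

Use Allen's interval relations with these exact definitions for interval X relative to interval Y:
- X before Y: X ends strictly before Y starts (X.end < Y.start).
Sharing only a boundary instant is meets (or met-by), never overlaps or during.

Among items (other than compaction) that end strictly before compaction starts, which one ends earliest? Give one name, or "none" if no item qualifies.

none

Target compaction = [t=88, t=322].
backup [t=176, t=228] → during → excluded.
demo [t=188, t=303] → during → excluded.
deploy [t=64, t=160] → overlaps → excluded.
interview [t=98, t=273] → during → excluded.
load_test [t=234, t=533] → overlapped-by → excluded.
lunch [t=193, t=287] → during → excluded.
planning [t=374, t=387] → after → excluded.
soundcheck [t=246, t=379] → overlapped-by → excluded.
standup [t=70, t=125] → overlaps → excluded.
sync_call [t=14, t=158] → overlaps → excluded.
triage [t=114, t=475] → overlapped-by → excluded.
No candidates → none.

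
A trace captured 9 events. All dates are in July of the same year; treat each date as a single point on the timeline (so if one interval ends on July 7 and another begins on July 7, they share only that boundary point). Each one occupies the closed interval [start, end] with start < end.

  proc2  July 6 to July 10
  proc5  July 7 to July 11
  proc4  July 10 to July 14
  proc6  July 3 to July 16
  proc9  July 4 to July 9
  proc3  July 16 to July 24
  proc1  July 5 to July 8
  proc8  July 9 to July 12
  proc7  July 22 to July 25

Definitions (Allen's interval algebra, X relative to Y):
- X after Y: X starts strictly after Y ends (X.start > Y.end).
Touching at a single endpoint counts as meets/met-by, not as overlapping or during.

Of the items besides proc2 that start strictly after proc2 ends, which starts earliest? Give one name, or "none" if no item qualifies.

proc3

Target proc2 = [July 6, July 10].
proc1 [July 5, July 8] → overlaps → excluded.
proc3 [July 16, July 24] → after → candidate.
proc4 [July 10, July 14] → met-by → excluded.
proc5 [July 7, July 11] → overlapped-by → excluded.
proc6 [July 3, July 16] → contains → excluded.
proc7 [July 22, July 25] → after → candidate.
proc8 [July 9, July 12] → overlapped-by → excluded.
proc9 [July 4, July 9] → overlaps → excluded.
Among candidates, earliest start is July 16 → proc3.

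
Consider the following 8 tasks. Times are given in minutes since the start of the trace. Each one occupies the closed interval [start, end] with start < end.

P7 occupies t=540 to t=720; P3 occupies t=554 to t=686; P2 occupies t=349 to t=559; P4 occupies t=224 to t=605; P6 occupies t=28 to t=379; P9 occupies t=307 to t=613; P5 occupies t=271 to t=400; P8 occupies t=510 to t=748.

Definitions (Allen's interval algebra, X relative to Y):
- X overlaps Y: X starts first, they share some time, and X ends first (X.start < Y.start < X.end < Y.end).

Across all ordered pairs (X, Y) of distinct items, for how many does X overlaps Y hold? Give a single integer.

16

Checking all 56 ordered pairs for relation 'overlaps'; matching pairs in alphabetical order:
(P2, P3): P2 overlaps P3 ✓
(P2, P7): P2 overlaps P7 ✓
(P2, P8): P2 overlaps P8 ✓
(P4, P3): P4 overlaps P3 ✓
(P4, P7): P4 overlaps P7 ✓
(P4, P8): P4 overlaps P8 ✓
(P4, P9): P4 overlaps P9 ✓
(P5, P2): P5 overlaps P2 ✓
(P5, P9): P5 overlaps P9 ✓
(P6, P2): P6 overlaps P2 ✓
(P6, P4): P6 overlaps P4 ✓
(P6, P5): P6 overlaps P5 ✓
(P6, P9): P6 overlaps P9 ✓
(P9, P3): P9 overlaps P3 ✓
(P9, P7): P9 overlaps P7 ✓
(P9, P8): P9 overlaps P8 ✓
Count: 16.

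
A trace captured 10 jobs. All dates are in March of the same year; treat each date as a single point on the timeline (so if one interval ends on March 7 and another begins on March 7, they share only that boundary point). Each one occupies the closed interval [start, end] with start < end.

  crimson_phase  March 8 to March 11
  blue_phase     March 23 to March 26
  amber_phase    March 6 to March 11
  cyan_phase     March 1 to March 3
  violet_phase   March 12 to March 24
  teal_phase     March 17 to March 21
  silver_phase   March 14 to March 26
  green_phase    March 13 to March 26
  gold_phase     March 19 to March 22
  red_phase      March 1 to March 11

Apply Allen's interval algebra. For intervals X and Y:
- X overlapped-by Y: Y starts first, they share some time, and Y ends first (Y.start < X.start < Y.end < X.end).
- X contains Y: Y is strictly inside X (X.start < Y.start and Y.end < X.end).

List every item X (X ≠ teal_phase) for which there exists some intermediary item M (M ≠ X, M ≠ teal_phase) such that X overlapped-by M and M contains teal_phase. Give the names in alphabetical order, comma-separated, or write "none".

blue_phase, green_phase, silver_phase

Target teal_phase = [March 17, March 21].
Intermediaries M with M contains teal_phase: green_phase, silver_phase, violet_phase.
Via green_phase — items with X overlapped-by green_phase: none.
Via silver_phase — items with X overlapped-by silver_phase: none.
Via violet_phase — items with X overlapped-by violet_phase: blue_phase, green_phase, silver_phase.
Union: blue_phase, green_phase, silver_phase.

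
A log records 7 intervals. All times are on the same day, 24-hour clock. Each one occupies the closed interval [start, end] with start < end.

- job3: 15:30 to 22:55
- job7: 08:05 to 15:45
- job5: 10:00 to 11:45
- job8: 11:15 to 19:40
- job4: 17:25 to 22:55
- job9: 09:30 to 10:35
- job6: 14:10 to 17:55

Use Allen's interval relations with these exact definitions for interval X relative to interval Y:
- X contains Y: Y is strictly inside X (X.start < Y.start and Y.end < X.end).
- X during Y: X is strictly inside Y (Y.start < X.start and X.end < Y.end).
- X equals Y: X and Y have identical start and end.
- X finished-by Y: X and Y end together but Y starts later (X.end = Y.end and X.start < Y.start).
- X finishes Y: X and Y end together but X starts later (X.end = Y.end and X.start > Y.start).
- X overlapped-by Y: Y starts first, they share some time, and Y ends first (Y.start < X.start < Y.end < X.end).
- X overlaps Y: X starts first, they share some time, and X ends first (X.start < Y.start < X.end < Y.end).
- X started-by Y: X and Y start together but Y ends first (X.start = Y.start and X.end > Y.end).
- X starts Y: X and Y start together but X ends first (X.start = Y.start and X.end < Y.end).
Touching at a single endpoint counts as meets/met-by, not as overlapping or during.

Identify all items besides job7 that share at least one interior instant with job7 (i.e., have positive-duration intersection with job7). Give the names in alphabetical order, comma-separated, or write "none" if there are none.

Target job7 = [08:05, 15:45].
job3 [15:30, 22:55] → overlapped-by → yes.
job4 [17:25, 22:55] → after → no.
job5 [10:00, 11:45] → during → yes.
job6 [14:10, 17:55] → overlapped-by → yes.
job8 [11:15, 19:40] → overlapped-by → yes.
job9 [09:30, 10:35] → during → yes.
Result: job3, job5, job6, job8, job9.

job3, job5, job6, job8, job9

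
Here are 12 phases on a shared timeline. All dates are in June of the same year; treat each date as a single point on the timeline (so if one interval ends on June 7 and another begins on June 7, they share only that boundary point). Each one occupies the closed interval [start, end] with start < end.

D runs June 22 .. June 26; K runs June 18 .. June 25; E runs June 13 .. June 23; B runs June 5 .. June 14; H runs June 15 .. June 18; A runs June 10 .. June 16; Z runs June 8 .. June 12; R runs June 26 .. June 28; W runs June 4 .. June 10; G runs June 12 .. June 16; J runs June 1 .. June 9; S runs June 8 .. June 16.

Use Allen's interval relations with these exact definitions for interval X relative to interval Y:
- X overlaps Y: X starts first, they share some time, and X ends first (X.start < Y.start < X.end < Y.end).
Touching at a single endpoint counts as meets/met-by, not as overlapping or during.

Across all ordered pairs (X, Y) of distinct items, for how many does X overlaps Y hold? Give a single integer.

21

Checking all 132 ordered pairs for relation 'overlaps'; matching pairs in alphabetical order:
(A, E): A overlaps E ✓
(A, H): A overlaps H ✓
(B, A): B overlaps A ✓
(B, E): B overlaps E ✓
(B, G): B overlaps G ✓
(B, S): B overlaps S ✓
(E, D): E overlaps D ✓
(E, K): E overlaps K ✓
(G, E): G overlaps E ✓
(G, H): G overlaps H ✓
(J, B): J overlaps B ✓
(J, S): J overlaps S ✓
(J, W): J overlaps W ✓
(J, Z): J overlaps Z ✓
(K, D): K overlaps D ✓
(S, E): S overlaps E ✓
(S, H): S overlaps H ✓
(W, B): W overlaps B ✓
(W, S): W overlaps S ✓
(W, Z): W overlaps Z ✓
(Z, A): Z overlaps A ✓
Count: 21.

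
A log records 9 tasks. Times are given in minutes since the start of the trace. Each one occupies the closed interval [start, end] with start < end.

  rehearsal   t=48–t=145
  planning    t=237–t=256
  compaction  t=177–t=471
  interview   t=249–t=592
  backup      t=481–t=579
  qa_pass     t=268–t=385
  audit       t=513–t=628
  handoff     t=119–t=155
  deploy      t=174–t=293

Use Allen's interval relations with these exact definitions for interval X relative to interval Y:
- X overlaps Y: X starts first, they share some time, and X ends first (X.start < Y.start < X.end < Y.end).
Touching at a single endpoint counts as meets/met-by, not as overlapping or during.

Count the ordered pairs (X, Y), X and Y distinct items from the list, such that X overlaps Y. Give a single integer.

8

Checking all 72 ordered pairs for relation 'overlaps'; matching pairs in alphabetical order:
(backup, audit): backup overlaps audit ✓
(compaction, interview): compaction overlaps interview ✓
(deploy, compaction): deploy overlaps compaction ✓
(deploy, interview): deploy overlaps interview ✓
(deploy, qa_pass): deploy overlaps qa_pass ✓
(interview, audit): interview overlaps audit ✓
(planning, interview): planning overlaps interview ✓
(rehearsal, handoff): rehearsal overlaps handoff ✓
Count: 8.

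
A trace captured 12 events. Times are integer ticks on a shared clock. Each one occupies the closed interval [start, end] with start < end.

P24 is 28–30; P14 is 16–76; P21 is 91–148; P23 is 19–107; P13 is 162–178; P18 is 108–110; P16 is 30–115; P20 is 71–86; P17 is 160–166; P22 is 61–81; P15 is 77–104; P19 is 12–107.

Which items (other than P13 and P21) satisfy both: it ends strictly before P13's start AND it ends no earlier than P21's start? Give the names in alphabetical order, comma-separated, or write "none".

Conditions: its end is strictly before P13's start (X.end < 162) AND its end is no earlier than P21's start (X.end >= 91).
P14: end 76 < 162? ✓; end 76 >= 91? ✗ → no.
P15: end 104 < 162? ✓; end 104 >= 91? ✓ → yes.
P16: end 115 < 162? ✓; end 115 >= 91? ✓ → yes.
P17: end 166 < 162? ✗; end 166 >= 91? ✓ → no.
P18: end 110 < 162? ✓; end 110 >= 91? ✓ → yes.
P19: end 107 < 162? ✓; end 107 >= 91? ✓ → yes.
P20: end 86 < 162? ✓; end 86 >= 91? ✗ → no.
P22: end 81 < 162? ✓; end 81 >= 91? ✗ → no.
P23: end 107 < 162? ✓; end 107 >= 91? ✓ → yes.
P24: end 30 < 162? ✓; end 30 >= 91? ✗ → no.
Result: P15, P16, P18, P19, P23.

P15, P16, P18, P19, P23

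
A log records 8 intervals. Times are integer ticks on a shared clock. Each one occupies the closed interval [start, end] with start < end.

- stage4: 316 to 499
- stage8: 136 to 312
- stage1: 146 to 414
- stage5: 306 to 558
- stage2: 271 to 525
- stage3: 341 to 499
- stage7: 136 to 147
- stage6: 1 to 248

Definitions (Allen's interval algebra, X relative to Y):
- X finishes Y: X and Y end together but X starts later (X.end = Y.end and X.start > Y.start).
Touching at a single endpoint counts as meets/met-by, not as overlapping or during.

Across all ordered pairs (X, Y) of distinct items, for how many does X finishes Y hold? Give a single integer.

1

Checking all 56 ordered pairs for relation 'finishes'; matching pairs in alphabetical order:
(stage3, stage4): stage3 finishes stage4 ✓
Count: 1.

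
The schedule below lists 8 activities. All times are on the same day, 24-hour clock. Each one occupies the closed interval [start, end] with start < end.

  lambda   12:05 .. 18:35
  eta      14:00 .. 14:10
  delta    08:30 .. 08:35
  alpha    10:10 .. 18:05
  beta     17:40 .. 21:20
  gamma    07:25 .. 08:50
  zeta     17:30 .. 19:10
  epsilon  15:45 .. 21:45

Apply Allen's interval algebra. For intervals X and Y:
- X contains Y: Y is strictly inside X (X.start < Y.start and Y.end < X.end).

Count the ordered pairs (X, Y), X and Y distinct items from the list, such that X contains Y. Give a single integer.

5

Checking all 56 ordered pairs for relation 'contains'; matching pairs in alphabetical order:
(alpha, eta): alpha contains eta ✓
(epsilon, beta): epsilon contains beta ✓
(epsilon, zeta): epsilon contains zeta ✓
(gamma, delta): gamma contains delta ✓
(lambda, eta): lambda contains eta ✓
Count: 5.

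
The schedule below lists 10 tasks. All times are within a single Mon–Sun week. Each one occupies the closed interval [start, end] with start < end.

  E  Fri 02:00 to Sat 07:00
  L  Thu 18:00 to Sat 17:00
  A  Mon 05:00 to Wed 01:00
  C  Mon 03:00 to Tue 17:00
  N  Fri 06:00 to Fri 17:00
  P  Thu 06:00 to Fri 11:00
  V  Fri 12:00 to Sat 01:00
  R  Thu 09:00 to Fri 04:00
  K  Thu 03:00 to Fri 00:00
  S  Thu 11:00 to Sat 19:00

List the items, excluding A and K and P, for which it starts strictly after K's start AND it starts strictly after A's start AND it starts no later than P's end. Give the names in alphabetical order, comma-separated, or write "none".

Conditions: its start is strictly after K's start (X.start > Thu 03:00) AND its start is strictly after A's start (X.start > Mon 05:00) AND its start is no later than P's end (X.start <= Fri 11:00).
C: start Mon 03:00 > Thu 03:00? ✗; start Mon 03:00 > Mon 05:00? ✗; start Mon 03:00 <= Fri 11:00? ✓ → no.
E: start Fri 02:00 > Thu 03:00? ✓; start Fri 02:00 > Mon 05:00? ✓; start Fri 02:00 <= Fri 11:00? ✓ → yes.
L: start Thu 18:00 > Thu 03:00? ✓; start Thu 18:00 > Mon 05:00? ✓; start Thu 18:00 <= Fri 11:00? ✓ → yes.
N: start Fri 06:00 > Thu 03:00? ✓; start Fri 06:00 > Mon 05:00? ✓; start Fri 06:00 <= Fri 11:00? ✓ → yes.
R: start Thu 09:00 > Thu 03:00? ✓; start Thu 09:00 > Mon 05:00? ✓; start Thu 09:00 <= Fri 11:00? ✓ → yes.
S: start Thu 11:00 > Thu 03:00? ✓; start Thu 11:00 > Mon 05:00? ✓; start Thu 11:00 <= Fri 11:00? ✓ → yes.
V: start Fri 12:00 > Thu 03:00? ✓; start Fri 12:00 > Mon 05:00? ✓; start Fri 12:00 <= Fri 11:00? ✗ → no.
Result: E, L, N, R, S.

E, L, N, R, S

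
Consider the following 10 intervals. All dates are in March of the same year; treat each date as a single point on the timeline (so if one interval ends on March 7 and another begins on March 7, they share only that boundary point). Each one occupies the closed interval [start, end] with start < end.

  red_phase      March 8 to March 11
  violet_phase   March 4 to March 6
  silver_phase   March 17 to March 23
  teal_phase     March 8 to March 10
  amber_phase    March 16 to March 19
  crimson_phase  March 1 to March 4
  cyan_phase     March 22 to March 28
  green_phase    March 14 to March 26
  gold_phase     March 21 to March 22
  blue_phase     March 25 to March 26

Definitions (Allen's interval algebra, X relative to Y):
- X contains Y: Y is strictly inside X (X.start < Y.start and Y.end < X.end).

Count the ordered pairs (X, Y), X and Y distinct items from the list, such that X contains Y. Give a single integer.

5

Checking all 90 ordered pairs for relation 'contains'; matching pairs in alphabetical order:
(cyan_phase, blue_phase): cyan_phase contains blue_phase ✓
(green_phase, amber_phase): green_phase contains amber_phase ✓
(green_phase, gold_phase): green_phase contains gold_phase ✓
(green_phase, silver_phase): green_phase contains silver_phase ✓
(silver_phase, gold_phase): silver_phase contains gold_phase ✓
Count: 5.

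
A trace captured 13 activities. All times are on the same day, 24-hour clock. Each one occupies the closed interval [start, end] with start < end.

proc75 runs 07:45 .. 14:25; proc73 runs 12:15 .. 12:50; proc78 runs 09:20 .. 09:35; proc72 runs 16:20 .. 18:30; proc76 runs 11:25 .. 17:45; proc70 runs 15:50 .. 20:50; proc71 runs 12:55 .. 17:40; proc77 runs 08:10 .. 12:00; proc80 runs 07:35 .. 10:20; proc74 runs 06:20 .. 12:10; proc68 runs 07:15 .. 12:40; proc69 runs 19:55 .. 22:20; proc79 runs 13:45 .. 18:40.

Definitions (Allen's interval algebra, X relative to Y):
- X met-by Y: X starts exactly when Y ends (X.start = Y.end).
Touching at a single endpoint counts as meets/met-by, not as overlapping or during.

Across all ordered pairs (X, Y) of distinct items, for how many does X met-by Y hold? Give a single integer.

Checking all 156 ordered pairs for relation 'met-by'; matching pairs in alphabetical order:
No pair satisfies it.
Count: 0.

0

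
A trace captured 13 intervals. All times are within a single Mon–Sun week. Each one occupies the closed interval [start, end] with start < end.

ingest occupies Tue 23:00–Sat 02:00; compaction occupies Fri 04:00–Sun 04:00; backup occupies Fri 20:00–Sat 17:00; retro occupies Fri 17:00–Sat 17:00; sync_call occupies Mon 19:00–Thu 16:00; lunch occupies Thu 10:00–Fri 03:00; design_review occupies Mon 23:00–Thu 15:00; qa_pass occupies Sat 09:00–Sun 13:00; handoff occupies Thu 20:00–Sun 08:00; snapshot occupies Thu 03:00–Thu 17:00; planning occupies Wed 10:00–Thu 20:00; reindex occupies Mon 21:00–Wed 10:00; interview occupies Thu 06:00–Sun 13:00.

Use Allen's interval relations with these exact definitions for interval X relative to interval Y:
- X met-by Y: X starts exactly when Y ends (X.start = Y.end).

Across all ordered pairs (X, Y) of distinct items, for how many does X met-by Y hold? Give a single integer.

Checking all 156 ordered pairs for relation 'met-by'; matching pairs in alphabetical order:
(handoff, planning): handoff met-by planning ✓
(planning, reindex): planning met-by reindex ✓
Count: 2.

2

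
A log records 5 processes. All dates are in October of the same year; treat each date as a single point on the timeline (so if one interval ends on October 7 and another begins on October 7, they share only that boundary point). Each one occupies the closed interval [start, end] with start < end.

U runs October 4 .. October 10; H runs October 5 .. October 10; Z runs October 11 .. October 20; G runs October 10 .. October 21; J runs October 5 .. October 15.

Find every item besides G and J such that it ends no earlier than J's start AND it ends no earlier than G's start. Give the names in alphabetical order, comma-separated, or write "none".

H, U, Z

Conditions: its end is no earlier than J's start (X.end >= October 5) AND its end is no earlier than G's start (X.end >= October 10).
H: end October 10 >= October 5? ✓; end October 10 >= October 10? ✓ → yes.
U: end October 10 >= October 5? ✓; end October 10 >= October 10? ✓ → yes.
Z: end October 20 >= October 5? ✓; end October 20 >= October 10? ✓ → yes.
Result: H, U, Z.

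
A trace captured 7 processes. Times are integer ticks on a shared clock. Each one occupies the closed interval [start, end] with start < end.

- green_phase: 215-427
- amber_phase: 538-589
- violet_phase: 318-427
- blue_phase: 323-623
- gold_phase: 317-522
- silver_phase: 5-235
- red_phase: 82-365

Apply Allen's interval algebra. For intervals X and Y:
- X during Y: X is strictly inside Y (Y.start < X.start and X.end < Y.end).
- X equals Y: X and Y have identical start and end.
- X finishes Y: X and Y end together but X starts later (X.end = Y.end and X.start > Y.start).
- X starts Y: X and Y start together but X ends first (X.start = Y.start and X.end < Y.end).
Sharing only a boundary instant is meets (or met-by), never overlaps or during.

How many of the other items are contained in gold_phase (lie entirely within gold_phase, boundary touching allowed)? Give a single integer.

1

Target gold_phase = [317, 522].
amber_phase [538, 589] → after → no.
blue_phase [323, 623] → overlapped-by → no.
green_phase [215, 427] → overlaps → no.
red_phase [82, 365] → overlaps → no.
silver_phase [5, 235] → before → no.
violet_phase [318, 427] → during → counts.
Total: 1.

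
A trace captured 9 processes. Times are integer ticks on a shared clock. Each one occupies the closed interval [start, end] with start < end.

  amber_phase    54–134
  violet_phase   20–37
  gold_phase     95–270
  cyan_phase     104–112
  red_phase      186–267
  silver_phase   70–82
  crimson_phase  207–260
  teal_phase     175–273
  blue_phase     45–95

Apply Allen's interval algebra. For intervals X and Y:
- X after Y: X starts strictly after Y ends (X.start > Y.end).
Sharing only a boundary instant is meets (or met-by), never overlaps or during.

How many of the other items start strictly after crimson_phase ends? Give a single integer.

Target crimson_phase = [207, 260].
amber_phase [54, 134] → before → no.
blue_phase [45, 95] → before → no.
cyan_phase [104, 112] → before → no.
gold_phase [95, 270] → contains → no.
red_phase [186, 267] → contains → no.
silver_phase [70, 82] → before → no.
teal_phase [175, 273] → contains → no.
violet_phase [20, 37] → before → no.
Total: 0.

0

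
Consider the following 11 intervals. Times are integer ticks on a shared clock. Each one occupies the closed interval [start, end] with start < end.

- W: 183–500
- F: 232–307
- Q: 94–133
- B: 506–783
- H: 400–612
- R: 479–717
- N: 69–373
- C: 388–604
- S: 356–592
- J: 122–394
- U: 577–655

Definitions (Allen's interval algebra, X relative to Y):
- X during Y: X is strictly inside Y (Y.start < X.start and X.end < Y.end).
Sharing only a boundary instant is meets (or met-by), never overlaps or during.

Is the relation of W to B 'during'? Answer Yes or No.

No

W = [183, 500], B = [506, 783].
Actual relation of W to B: before.
Asked whether 'during' holds → No.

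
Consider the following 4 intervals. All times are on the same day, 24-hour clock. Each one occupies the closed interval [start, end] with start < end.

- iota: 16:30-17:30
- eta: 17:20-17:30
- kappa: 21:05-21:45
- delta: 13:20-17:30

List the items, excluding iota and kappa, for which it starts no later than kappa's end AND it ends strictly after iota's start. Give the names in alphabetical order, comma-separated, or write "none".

Conditions: its start is no later than kappa's end (X.start <= 21:45) AND its end is strictly after iota's start (X.end > 16:30).
delta: start 13:20 <= 21:45? ✓; end 17:30 > 16:30? ✓ → yes.
eta: start 17:20 <= 21:45? ✓; end 17:30 > 16:30? ✓ → yes.
Result: delta, eta.

delta, eta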